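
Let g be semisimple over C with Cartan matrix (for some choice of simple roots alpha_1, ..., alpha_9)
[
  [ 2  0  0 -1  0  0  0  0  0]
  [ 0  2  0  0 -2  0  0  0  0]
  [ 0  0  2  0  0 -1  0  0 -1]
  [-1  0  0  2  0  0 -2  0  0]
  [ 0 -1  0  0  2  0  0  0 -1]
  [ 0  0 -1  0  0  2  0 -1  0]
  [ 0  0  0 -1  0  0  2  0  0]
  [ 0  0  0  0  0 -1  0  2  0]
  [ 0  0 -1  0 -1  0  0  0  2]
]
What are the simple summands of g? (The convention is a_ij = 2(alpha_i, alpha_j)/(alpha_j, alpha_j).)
B3 + C6

The diagram associated to this matrix has two connected components: the simple roots {alpha_1, alpha_4, alpha_7} form a chain of 3 nodes with a double edge at one end; the terminal node there is the unique short simple root (B_3), and {alpha_2, alpha_3, alpha_5, alpha_6, alpha_8, alpha_9} form a chain of 6 nodes with a double edge at one end; the terminal node there is the unique long simple root (C_6). A semisimple Lie algebra decomposes uniquely as the direct sum of simple ideals, one per connected component of its Dynkin diagram, so g ≅ B_3 ⊕ C_6 (dimension 21 + 78 = 99).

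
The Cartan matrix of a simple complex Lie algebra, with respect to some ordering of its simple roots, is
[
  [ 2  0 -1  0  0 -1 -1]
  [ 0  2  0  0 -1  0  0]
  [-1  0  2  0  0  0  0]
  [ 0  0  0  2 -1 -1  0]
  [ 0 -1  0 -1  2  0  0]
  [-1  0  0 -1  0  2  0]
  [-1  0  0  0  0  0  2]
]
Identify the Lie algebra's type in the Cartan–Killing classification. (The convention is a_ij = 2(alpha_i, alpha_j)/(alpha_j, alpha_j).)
D7

The matrix has rank 7 with 2's on the diagonal. Reading the off-diagonal entries as Dynkin edges (a single edge where a_ij = a_ji = -1; a double or triple edge where a_ij * a_ji = 2 or 3), the diagram is a chain of 5 nodes with a fork of two nodes at one end (D_7). One simple-root ordering that puts it in standard form is (alpha_2, alpha_5, alpha_4, alpha_6, alpha_1, alpha_7, alpha_3). So the algebra is type D_7, i.e. so(14).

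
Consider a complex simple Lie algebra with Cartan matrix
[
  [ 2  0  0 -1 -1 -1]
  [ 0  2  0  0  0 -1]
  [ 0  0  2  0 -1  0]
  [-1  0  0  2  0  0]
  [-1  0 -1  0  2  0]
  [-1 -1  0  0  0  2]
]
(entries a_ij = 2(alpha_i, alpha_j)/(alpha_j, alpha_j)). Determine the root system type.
E_6

The matrix has rank 6 with 2's on the diagonal. Reading the off-diagonal entries as Dynkin edges (a single edge where a_ij = a_ji = -1; a double or triple edge where a_ij * a_ji = 2 or 3), the diagram is a chain of 5 nodes with one extra node attached to the third node from one end (E_6). One simple-root ordering that puts it in standard form is (alpha_3, alpha_4, alpha_5, alpha_1, alpha_6, alpha_2). So the algebra is type E_6.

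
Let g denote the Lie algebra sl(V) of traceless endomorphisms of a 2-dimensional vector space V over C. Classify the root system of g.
This is sl(2), which has dimension 2^2 - 1 = 3 and rank 2 - 1 = 1 (a Cartan subalgebra is the diagonal traceless matrices). In the classification of classical Lie algebras, the special linear algebra sl(n+1) has type A_n; here n = 1, so the Dynkin diagram is a chain of 1 nodes with single edges (A_1). Hence the type is A_1.

type A_1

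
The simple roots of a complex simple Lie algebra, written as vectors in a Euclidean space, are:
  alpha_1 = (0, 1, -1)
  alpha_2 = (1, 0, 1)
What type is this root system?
A_2 (sl(3))

Compute the Cartan integers a_ij = 2(alpha_i, alpha_j)/(alpha_j, alpha_j); the resulting 2x2 Cartan matrix is
[[2, -1], [-1, 2]].
All simple roots have the same length, so the diagram is simply laced. The associated Dynkin diagram is a chain of 2 nodes with single edges (A_2), so the type is A_2 (the algebra sl(3)).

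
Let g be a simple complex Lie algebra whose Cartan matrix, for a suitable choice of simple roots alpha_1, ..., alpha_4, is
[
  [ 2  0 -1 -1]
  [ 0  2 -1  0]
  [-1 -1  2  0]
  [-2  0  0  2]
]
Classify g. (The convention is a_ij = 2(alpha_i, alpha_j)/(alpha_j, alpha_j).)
C_4 (sp(8))

The matrix has rank 4 with 2's on the diagonal. Reading the off-diagonal entries as Dynkin edges (a single edge where a_ij = a_ji = -1; a double or triple edge where a_ij * a_ji = 2 or 3), the diagram is a chain of 4 nodes with a double edge at one end; the terminal node there is the unique long simple root (C_4). One simple-root ordering that puts it in standard form is (alpha_2, alpha_3, alpha_1, alpha_4). So the algebra is type C_4, i.e. sp(8).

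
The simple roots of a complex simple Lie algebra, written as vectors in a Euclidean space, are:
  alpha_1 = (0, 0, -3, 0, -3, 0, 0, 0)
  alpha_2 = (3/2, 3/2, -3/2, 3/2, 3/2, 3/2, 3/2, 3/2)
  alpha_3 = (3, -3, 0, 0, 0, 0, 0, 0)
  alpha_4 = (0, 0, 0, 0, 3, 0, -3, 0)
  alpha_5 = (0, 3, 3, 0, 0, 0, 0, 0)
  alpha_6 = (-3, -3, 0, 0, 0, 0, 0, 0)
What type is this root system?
E_6

Compute the Cartan integers a_ij = 2(alpha_i, alpha_j)/(alpha_j, alpha_j); the resulting 6x6 Cartan matrix is
[[2, 0, 0, -1, -1, 0], [0, 2, 0, 0, 0, -1], [0, 0, 2, 0, -1, 0], [-1, 0, 0, 2, 0, 0], [-1, 0, -1, 0, 2, -1], [0, -1, 0, 0, -1, 2]].
All simple roots have the same length, so the diagram is simply laced. The associated Dynkin diagram is a chain of 5 nodes with one extra node attached to the third node from one end (E_6), so the type is E_6.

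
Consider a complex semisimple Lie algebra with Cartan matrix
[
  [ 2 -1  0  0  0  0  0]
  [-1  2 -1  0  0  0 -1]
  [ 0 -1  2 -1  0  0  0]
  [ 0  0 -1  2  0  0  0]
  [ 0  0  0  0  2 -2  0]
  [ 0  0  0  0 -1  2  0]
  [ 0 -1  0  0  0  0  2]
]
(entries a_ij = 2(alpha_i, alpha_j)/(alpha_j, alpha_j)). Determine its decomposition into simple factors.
B_2 (so(5)) + D_5 (so(10))

The diagram associated to this matrix has two connected components: the simple roots {alpha_5, alpha_6} form a chain of 2 nodes with a double edge at one end; the terminal node there is the unique short simple root (B_2), and {alpha_1, alpha_2, alpha_3, alpha_4, alpha_7} form a chain of 3 nodes with a fork of two nodes at one end (D_5). A semisimple Lie algebra decomposes uniquely as the direct sum of simple ideals, one per connected component of its Dynkin diagram, so g ≅ B_2 ⊕ D_5 (dimension 10 + 45 = 55).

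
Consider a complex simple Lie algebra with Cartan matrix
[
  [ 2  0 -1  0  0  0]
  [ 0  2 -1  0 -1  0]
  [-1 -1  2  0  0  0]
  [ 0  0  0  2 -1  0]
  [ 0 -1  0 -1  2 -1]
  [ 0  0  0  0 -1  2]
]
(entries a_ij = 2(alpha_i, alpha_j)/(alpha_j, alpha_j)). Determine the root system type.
D6

The matrix has rank 6 with 2's on the diagonal. Reading the off-diagonal entries as Dynkin edges (a single edge where a_ij = a_ji = -1; a double or triple edge where a_ij * a_ji = 2 or 3), the diagram is a chain of 4 nodes with a fork of two nodes at one end (D_6). One simple-root ordering that puts it in standard form is (alpha_1, alpha_3, alpha_2, alpha_5, alpha_4, alpha_6). So the algebra is type D_6, i.e. so(12).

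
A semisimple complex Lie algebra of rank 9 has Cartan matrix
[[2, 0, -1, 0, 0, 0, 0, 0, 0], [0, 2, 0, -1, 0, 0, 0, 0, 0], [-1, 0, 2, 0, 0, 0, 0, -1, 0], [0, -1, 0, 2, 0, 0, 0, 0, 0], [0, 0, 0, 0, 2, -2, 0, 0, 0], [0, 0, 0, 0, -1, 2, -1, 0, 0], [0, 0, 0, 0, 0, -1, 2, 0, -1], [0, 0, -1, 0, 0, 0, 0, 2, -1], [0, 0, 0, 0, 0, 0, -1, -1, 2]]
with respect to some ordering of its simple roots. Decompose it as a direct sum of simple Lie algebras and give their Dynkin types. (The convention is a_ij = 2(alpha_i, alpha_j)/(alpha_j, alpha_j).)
The diagram associated to this matrix has two connected components: the simple roots {alpha_2, alpha_4} form a chain of 2 nodes with single edges (A_2), and {alpha_1, alpha_3, alpha_5, alpha_6, alpha_7, alpha_8, alpha_9} form a chain of 7 nodes with a double edge at one end; the terminal node there is the unique long simple root (C_7). A semisimple Lie algebra decomposes uniquely as the direct sum of simple ideals, one per connected component of its Dynkin diagram, so g ≅ A_2 ⊕ C_7 (dimension 8 + 105 = 113).

type A_2 ⊕ type C_7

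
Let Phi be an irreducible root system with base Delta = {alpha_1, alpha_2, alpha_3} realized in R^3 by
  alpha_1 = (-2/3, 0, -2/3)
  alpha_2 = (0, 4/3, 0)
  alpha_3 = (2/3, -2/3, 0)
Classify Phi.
C_3 (sp(6))

Compute the Cartan integers a_ij = 2(alpha_i, alpha_j)/(alpha_j, alpha_j); the resulting 3x3 Cartan matrix is
[[2, 0, -1], [0, 2, -2], [-1, -1, 2]].
The roots have two lengths (squared-length ratio 2:1); the short ones are alpha_{1,3}. The associated Dynkin diagram is a chain of 3 nodes with a double edge at one end; the terminal node there is the unique long simple root (C_3), so the type is C_3 (the algebra sp(6)).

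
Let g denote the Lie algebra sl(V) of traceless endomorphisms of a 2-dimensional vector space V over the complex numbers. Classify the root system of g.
A_1 (sl(2))

This is sl(2), which has dimension 2^2 - 1 = 3 and rank 2 - 1 = 1 (a Cartan subalgebra is the diagonal traceless matrices). In the classification of classical Lie algebras, the special linear algebra sl(n+1) has type A_n; here n = 1, so the Dynkin diagram is a chain of 1 nodes with single edges (A_1). Hence the type is A_1.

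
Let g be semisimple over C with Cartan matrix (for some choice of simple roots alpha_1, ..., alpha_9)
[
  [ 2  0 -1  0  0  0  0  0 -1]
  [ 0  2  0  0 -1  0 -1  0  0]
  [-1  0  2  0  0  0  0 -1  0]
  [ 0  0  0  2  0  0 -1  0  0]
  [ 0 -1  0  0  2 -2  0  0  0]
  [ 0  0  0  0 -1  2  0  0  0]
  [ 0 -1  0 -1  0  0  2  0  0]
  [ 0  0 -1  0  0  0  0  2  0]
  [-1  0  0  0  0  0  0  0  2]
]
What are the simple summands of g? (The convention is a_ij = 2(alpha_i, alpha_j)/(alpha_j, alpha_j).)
A_4 + B_5

The diagram associated to this matrix has two connected components: the simple roots {alpha_1, alpha_3, alpha_8, alpha_9} form a chain of 4 nodes with single edges (A_4), and {alpha_2, alpha_4, alpha_5, alpha_6, alpha_7} form a chain of 5 nodes with a double edge at one end; the terminal node there is the unique short simple root (B_5). A semisimple Lie algebra decomposes uniquely as the direct sum of simple ideals, one per connected component of its Dynkin diagram, so g ≅ A_4 ⊕ B_5 (dimension 24 + 55 = 79).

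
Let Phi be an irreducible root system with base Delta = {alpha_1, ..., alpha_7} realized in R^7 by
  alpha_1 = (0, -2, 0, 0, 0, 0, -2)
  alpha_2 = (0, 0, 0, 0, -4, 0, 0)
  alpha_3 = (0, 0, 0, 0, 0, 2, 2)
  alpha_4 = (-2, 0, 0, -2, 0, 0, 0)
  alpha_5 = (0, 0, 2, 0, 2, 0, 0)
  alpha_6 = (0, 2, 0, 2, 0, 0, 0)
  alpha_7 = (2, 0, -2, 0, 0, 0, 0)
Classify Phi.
Compute the Cartan integers a_ij = 2(alpha_i, alpha_j)/(alpha_j, alpha_j); the resulting 7x7 Cartan matrix is
[[2, 0, -1, 0, 0, -1, 0], [0, 2, 0, 0, -2, 0, 0], [-1, 0, 2, 0, 0, 0, 0], [0, 0, 0, 2, 0, -1, -1], [0, -1, 0, 0, 2, 0, -1], [-1, 0, 0, -1, 0, 2, 0], [0, 0, 0, -1, -1, 0, 2]].
The roots have two lengths (squared-length ratio 2:1); the short ones are alpha_{1,3,4,5,6,7}. The associated Dynkin diagram is a chain of 7 nodes with a double edge at one end; the terminal node there is the unique long simple root (C_7), so the type is C_7 (the algebra sp(14)).

type C_7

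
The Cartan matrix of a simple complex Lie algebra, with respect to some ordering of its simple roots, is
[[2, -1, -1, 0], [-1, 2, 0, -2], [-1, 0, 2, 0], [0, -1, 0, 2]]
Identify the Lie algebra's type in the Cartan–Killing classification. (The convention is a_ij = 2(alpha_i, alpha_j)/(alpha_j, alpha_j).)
B_4 (so(9))

The matrix has rank 4 with 2's on the diagonal. Reading the off-diagonal entries as Dynkin edges (a single edge where a_ij = a_ji = -1; a double or triple edge where a_ij * a_ji = 2 or 3), the diagram is a chain of 4 nodes with a double edge at one end; the terminal node there is the unique short simple root (B_4). One simple-root ordering that puts it in standard form is (alpha_3, alpha_1, alpha_2, alpha_4). So the algebra is type B_4, i.e. so(9).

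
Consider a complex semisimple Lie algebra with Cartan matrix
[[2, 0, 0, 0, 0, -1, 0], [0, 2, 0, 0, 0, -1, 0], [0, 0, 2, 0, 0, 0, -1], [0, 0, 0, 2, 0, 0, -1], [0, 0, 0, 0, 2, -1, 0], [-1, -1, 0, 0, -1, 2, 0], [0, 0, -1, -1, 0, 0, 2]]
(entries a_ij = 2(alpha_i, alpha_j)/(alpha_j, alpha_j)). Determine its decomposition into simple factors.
A_3 (sl(4)) ⊕ D_4 (so(8))

The diagram associated to this matrix has two connected components: the simple roots {alpha_3, alpha_4, alpha_7} form a chain of 3 nodes with single edges (A_3), and {alpha_1, alpha_2, alpha_5, alpha_6} form a chain of 2 nodes with a fork of two nodes at one end (D_4). A semisimple Lie algebra decomposes uniquely as the direct sum of simple ideals, one per connected component of its Dynkin diagram, so g ≅ A_3 ⊕ D_4 (dimension 15 + 28 = 43).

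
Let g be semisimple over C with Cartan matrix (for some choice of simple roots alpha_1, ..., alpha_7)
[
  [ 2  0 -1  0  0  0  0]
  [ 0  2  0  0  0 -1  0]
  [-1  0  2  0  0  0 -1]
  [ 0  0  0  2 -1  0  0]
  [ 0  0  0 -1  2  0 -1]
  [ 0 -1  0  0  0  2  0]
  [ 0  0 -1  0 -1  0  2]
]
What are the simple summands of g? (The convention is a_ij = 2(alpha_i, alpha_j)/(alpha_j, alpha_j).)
The diagram associated to this matrix has two connected components: the simple roots {alpha_2, alpha_6} form a chain of 2 nodes with single edges (A_2), and {alpha_1, alpha_3, alpha_4, alpha_5, alpha_7} form a chain of 5 nodes with single edges (A_5). A semisimple Lie algebra decomposes uniquely as the direct sum of simple ideals, one per connected component of its Dynkin diagram, so g ≅ A_2 ⊕ A_5 (dimension 8 + 35 = 43).

A_2 (sl(3)) ⊕ A_5 (sl(6))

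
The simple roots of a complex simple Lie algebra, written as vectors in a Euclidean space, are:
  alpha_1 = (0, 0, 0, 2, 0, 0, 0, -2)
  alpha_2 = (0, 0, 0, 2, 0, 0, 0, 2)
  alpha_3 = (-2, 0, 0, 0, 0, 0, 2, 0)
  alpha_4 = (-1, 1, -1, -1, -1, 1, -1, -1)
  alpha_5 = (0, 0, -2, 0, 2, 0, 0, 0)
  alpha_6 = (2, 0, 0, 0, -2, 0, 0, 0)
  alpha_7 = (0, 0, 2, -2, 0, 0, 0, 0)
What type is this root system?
E_7

Compute the Cartan integers a_ij = 2(alpha_i, alpha_j)/(alpha_j, alpha_j); the resulting 7x7 Cartan matrix is
[[2, 0, 0, 0, 0, 0, -1], [0, 2, 0, -1, 0, 0, -1], [0, 0, 2, 0, 0, -1, 0], [0, -1, 0, 2, 0, 0, 0], [0, 0, 0, 0, 2, -1, -1], [0, 0, -1, 0, -1, 2, 0], [-1, -1, 0, 0, -1, 0, 2]].
All simple roots have the same length, so the diagram is simply laced. The associated Dynkin diagram is a chain of 6 nodes with one extra node attached to the third node from one end (E_7), so the type is E_7.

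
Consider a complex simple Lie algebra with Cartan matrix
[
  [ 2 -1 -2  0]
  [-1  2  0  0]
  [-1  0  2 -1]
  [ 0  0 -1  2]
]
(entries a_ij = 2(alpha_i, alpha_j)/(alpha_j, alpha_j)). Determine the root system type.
The matrix has rank 4 with 2's on the diagonal. Reading the off-diagonal entries as Dynkin edges (a single edge where a_ij = a_ji = -1; a double or triple edge where a_ij * a_ji = 2 or 3), the diagram is a chain of 4 nodes with a double edge between the middle two (F_4). One simple-root ordering that puts it in standard form is (alpha_2, alpha_1, alpha_3, alpha_4). So the algebra is type F_4.

F_4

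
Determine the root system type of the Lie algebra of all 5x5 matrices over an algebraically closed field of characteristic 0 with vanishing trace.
A4

This is sl(5), which has dimension 5^2 - 1 = 24 and rank 5 - 1 = 4 (a Cartan subalgebra is the diagonal traceless matrices). In the classification of classical Lie algebras, the special linear algebra sl(n+1) has type A_n; here n = 4, so the Dynkin diagram is a chain of 4 nodes with single edges (A_4). Hence the type is A_4.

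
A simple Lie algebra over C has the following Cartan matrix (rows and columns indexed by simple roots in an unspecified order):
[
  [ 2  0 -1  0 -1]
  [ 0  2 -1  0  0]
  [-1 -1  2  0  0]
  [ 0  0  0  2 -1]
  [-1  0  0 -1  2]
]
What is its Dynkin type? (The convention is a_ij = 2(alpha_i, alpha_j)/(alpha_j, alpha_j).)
A5

The matrix has rank 5 with 2's on the diagonal. Reading the off-diagonal entries as Dynkin edges (a single edge where a_ij = a_ji = -1; a double or triple edge where a_ij * a_ji = 2 or 3), the diagram is a chain of 5 nodes with single edges (A_5). One simple-root ordering that puts it in standard form is (alpha_4, alpha_5, alpha_1, alpha_3, alpha_2). So the algebra is type A_5, i.e. sl(6).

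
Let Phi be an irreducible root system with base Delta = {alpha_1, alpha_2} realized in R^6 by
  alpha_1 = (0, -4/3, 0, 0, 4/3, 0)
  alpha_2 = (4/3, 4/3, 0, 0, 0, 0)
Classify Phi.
A_2

Compute the Cartan integers a_ij = 2(alpha_i, alpha_j)/(alpha_j, alpha_j); the resulting 2x2 Cartan matrix is
[[2, -1], [-1, 2]].
All simple roots have the same length, so the diagram is simply laced. The associated Dynkin diagram is a chain of 2 nodes with single edges (A_2), so the type is A_2 (the algebra sl(3)).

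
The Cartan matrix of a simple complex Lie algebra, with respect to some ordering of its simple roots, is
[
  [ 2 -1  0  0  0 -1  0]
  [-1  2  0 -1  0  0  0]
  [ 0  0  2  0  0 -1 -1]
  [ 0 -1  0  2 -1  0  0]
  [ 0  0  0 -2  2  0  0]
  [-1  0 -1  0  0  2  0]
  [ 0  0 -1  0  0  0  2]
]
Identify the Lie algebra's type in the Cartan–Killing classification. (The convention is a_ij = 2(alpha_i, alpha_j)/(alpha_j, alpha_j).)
C7

The matrix has rank 7 with 2's on the diagonal. Reading the off-diagonal entries as Dynkin edges (a single edge where a_ij = a_ji = -1; a double or triple edge where a_ij * a_ji = 2 or 3), the diagram is a chain of 7 nodes with a double edge at one end; the terminal node there is the unique long simple root (C_7). One simple-root ordering that puts it in standard form is (alpha_7, alpha_3, alpha_6, alpha_1, alpha_2, alpha_4, alpha_5). So the algebra is type C_7, i.e. sp(14).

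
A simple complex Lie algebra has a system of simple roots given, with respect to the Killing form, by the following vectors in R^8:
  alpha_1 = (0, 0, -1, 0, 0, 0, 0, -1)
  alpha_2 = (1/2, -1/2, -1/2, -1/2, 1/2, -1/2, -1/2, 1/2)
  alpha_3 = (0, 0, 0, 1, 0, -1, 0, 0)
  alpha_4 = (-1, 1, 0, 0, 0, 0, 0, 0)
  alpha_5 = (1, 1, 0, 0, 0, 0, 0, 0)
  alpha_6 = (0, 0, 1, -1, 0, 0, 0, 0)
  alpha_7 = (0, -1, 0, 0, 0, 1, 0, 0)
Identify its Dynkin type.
Compute the Cartan integers a_ij = 2(alpha_i, alpha_j)/(alpha_j, alpha_j); the resulting 7x7 Cartan matrix is
[[2, 0, 0, 0, 0, -1, 0], [0, 2, 0, -1, 0, 0, 0], [0, 0, 2, 0, 0, -1, -1], [0, -1, 0, 2, 0, 0, -1], [0, 0, 0, 0, 2, 0, -1], [-1, 0, -1, 0, 0, 2, 0], [0, 0, -1, -1, -1, 0, 2]].
All simple roots have the same length, so the diagram is simply laced. The associated Dynkin diagram is a chain of 6 nodes with one extra node attached to the third node from one end (E_7), so the type is E_7.

type E_7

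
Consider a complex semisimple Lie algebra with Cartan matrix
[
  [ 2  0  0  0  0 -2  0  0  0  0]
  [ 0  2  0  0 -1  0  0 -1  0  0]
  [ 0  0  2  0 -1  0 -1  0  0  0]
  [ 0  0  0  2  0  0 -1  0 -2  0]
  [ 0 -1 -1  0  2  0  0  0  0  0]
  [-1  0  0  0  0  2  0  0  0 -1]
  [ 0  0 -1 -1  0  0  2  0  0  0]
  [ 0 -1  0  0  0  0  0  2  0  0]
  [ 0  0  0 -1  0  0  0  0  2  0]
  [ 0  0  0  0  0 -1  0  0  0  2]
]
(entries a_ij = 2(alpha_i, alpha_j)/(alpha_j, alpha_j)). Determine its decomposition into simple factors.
The diagram associated to this matrix has two connected components: the simple roots {alpha_2, alpha_3, alpha_4, alpha_5, alpha_7, alpha_8, alpha_9} form a chain of 7 nodes with a double edge at one end; the terminal node there is the unique short simple root (B_7), and {alpha_1, alpha_6, alpha_10} form a chain of 3 nodes with a double edge at one end; the terminal node there is the unique long simple root (C_3). A semisimple Lie algebra decomposes uniquely as the direct sum of simple ideals, one per connected component of its Dynkin diagram, so g ≅ B_7 ⊕ C_3 (dimension 105 + 21 = 126).

B_7 + C_3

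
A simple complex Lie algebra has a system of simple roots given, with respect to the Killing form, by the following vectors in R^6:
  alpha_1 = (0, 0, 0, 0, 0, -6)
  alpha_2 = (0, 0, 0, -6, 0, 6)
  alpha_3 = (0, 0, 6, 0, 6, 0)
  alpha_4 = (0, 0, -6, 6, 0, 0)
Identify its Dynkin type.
B_4 (so(9))

Compute the Cartan integers a_ij = 2(alpha_i, alpha_j)/(alpha_j, alpha_j); the resulting 4x4 Cartan matrix is
[[2, -1, 0, 0], [-2, 2, 0, -1], [0, 0, 2, -1], [0, -1, -1, 2]].
The roots have two lengths (squared-length ratio 2:1); the short ones are alpha_{1}. The associated Dynkin diagram is a chain of 4 nodes with a double edge at one end; the terminal node there is the unique short simple root (B_4), so the type is B_4 (the algebra so(9)).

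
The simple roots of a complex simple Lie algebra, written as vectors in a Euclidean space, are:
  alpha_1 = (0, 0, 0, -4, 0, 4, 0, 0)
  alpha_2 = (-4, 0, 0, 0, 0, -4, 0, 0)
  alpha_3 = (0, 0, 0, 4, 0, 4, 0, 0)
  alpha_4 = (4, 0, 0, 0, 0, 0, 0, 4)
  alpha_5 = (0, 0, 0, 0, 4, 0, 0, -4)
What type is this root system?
D5

Compute the Cartan integers a_ij = 2(alpha_i, alpha_j)/(alpha_j, alpha_j); the resulting 5x5 Cartan matrix is
[[2, -1, 0, 0, 0], [-1, 2, -1, -1, 0], [0, -1, 2, 0, 0], [0, -1, 0, 2, -1], [0, 0, 0, -1, 2]].
All simple roots have the same length, so the diagram is simply laced. The associated Dynkin diagram is a chain of 3 nodes with a fork of two nodes at one end (D_5), so the type is D_5 (the algebra so(10)).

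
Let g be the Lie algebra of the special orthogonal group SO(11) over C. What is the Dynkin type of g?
B_5

This is so(11) with 11 odd, which has dimension 11(11-1)/2 = 55 and rank (11-1)/2 = 5. In the classification of classical Lie algebras, the orthogonal algebra so(2n+1) in an odd number of variables has type B_n; here n = 5, so the Dynkin diagram is a chain of 5 nodes with a double edge at one end; the terminal node there is the unique short simple root (B_5). Hence the type is B_5.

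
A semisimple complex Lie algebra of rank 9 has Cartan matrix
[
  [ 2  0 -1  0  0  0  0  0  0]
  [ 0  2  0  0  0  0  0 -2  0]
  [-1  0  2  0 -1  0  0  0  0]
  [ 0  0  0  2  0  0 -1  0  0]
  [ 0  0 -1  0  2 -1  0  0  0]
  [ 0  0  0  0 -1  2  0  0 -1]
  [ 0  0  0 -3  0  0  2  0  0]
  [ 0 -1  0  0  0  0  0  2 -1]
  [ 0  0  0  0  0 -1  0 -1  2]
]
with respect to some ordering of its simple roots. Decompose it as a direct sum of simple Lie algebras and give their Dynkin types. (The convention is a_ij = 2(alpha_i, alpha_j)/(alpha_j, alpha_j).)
type C_7 + type G_2

The diagram associated to this matrix has two connected components: the simple roots {alpha_1, alpha_2, alpha_3, alpha_5, alpha_6, alpha_8, alpha_9} form a chain of 7 nodes with a double edge at one end; the terminal node there is the unique long simple root (C_7), and {alpha_4, alpha_7} form two nodes joined by a triple edge (G_2). A semisimple Lie algebra decomposes uniquely as the direct sum of simple ideals, one per connected component of its Dynkin diagram, so g ≅ C_7 ⊕ G_2 (dimension 105 + 14 = 119).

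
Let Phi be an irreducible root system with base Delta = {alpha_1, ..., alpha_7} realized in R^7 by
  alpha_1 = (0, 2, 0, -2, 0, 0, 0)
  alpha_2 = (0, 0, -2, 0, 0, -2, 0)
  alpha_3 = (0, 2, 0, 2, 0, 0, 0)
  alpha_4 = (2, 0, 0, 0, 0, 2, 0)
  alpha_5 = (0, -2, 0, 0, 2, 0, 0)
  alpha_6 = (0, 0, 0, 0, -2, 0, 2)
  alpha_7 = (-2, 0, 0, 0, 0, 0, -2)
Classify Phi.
Compute the Cartan integers a_ij = 2(alpha_i, alpha_j)/(alpha_j, alpha_j); the resulting 7x7 Cartan matrix is
[[2, 0, 0, 0, -1, 0, 0], [0, 2, 0, -1, 0, 0, 0], [0, 0, 2, 0, -1, 0, 0], [0, -1, 0, 2, 0, 0, -1], [-1, 0, -1, 0, 2, -1, 0], [0, 0, 0, 0, -1, 2, -1], [0, 0, 0, -1, 0, -1, 2]].
All simple roots have the same length, so the diagram is simply laced. The associated Dynkin diagram is a chain of 5 nodes with a fork of two nodes at one end (D_7), so the type is D_7 (the algebra so(14)).

D7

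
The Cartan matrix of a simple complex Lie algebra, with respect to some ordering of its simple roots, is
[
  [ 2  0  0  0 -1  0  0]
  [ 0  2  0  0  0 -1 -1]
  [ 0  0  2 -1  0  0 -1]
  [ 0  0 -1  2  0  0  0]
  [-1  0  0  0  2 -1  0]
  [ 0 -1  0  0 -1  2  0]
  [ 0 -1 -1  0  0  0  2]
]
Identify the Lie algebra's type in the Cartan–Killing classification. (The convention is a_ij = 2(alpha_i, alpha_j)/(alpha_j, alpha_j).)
The matrix has rank 7 with 2's on the diagonal. Reading the off-diagonal entries as Dynkin edges (a single edge where a_ij = a_ji = -1; a double or triple edge where a_ij * a_ji = 2 or 3), the diagram is a chain of 7 nodes with single edges (A_7). One simple-root ordering that puts it in standard form is (alpha_1, alpha_5, alpha_6, alpha_2, alpha_7, alpha_3, alpha_4). So the algebra is type A_7, i.e. sl(8).

A_7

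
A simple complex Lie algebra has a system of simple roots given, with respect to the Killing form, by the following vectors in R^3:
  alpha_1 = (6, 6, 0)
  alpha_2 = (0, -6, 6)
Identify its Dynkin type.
A_2

Compute the Cartan integers a_ij = 2(alpha_i, alpha_j)/(alpha_j, alpha_j); the resulting 2x2 Cartan matrix is
[[2, -1], [-1, 2]].
All simple roots have the same length, so the diagram is simply laced. The associated Dynkin diagram is a chain of 2 nodes with single edges (A_2), so the type is A_2 (the algebra sl(3)).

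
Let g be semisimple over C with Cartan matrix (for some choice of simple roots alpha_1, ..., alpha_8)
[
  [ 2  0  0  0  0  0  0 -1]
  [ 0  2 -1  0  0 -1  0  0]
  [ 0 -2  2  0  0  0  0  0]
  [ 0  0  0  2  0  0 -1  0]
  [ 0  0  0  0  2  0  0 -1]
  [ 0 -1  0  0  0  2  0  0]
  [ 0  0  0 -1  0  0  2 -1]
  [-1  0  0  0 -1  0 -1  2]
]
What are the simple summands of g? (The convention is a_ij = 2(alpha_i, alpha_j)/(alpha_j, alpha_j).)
type C_3 + type D_5

The diagram associated to this matrix has two connected components: the simple roots {alpha_2, alpha_3, alpha_6} form a chain of 3 nodes with a double edge at one end; the terminal node there is the unique long simple root (C_3), and {alpha_1, alpha_4, alpha_5, alpha_7, alpha_8} form a chain of 3 nodes with a fork of two nodes at one end (D_5). A semisimple Lie algebra decomposes uniquely as the direct sum of simple ideals, one per connected component of its Dynkin diagram, so g ≅ C_3 ⊕ D_5 (dimension 21 + 45 = 66).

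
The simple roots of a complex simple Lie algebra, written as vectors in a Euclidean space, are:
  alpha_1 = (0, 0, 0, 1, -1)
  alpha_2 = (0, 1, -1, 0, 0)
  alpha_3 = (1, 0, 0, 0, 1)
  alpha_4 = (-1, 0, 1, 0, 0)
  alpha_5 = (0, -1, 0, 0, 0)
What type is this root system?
B_5 (so(11))

Compute the Cartan integers a_ij = 2(alpha_i, alpha_j)/(alpha_j, alpha_j); the resulting 5x5 Cartan matrix is
[[2, 0, -1, 0, 0], [0, 2, 0, -1, -2], [-1, 0, 2, -1, 0], [0, -1, -1, 2, 0], [0, -1, 0, 0, 2]].
The roots have two lengths (squared-length ratio 2:1); the short ones are alpha_{5}. The associated Dynkin diagram is a chain of 5 nodes with a double edge at one end; the terminal node there is the unique short simple root (B_5), so the type is B_5 (the algebra so(11)).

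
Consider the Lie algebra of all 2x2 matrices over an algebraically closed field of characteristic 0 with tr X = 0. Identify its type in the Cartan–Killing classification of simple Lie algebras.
A_1

This is sl(2), which has dimension 2^2 - 1 = 3 and rank 2 - 1 = 1 (a Cartan subalgebra is the diagonal traceless matrices). In the classification of classical Lie algebras, the special linear algebra sl(n+1) has type A_n; here n = 1, so the Dynkin diagram is a chain of 1 nodes with single edges (A_1). Hence the type is A_1.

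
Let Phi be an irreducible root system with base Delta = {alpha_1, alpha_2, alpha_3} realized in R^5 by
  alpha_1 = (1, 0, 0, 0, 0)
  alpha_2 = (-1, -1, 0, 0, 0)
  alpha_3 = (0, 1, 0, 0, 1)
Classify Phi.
type B_3

Compute the Cartan integers a_ij = 2(alpha_i, alpha_j)/(alpha_j, alpha_j); the resulting 3x3 Cartan matrix is
[[2, -1, 0], [-2, 2, -1], [0, -1, 2]].
The roots have two lengths (squared-length ratio 2:1); the short ones are alpha_{1}. The associated Dynkin diagram is a chain of 3 nodes with a double edge at one end; the terminal node there is the unique short simple root (B_3), so the type is B_3 (the algebra so(7)).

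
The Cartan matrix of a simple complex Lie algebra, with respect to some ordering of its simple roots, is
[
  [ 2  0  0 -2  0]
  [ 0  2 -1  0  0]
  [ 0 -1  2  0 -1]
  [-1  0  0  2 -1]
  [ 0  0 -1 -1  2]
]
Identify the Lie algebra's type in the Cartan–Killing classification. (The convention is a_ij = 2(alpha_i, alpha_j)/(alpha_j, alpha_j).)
type C_5

The matrix has rank 5 with 2's on the diagonal. Reading the off-diagonal entries as Dynkin edges (a single edge where a_ij = a_ji = -1; a double or triple edge where a_ij * a_ji = 2 or 3), the diagram is a chain of 5 nodes with a double edge at one end; the terminal node there is the unique long simple root (C_5). One simple-root ordering that puts it in standard form is (alpha_2, alpha_3, alpha_5, alpha_4, alpha_1). So the algebra is type C_5, i.e. sp(10).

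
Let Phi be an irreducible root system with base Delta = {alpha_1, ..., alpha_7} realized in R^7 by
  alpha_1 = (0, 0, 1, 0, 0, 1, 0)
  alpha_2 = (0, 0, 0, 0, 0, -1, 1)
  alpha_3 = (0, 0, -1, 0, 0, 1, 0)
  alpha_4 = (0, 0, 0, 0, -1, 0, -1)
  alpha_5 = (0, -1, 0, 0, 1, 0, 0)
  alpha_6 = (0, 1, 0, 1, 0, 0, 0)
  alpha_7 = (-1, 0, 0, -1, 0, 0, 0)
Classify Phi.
D_7 (so(14))

Compute the Cartan integers a_ij = 2(alpha_i, alpha_j)/(alpha_j, alpha_j); the resulting 7x7 Cartan matrix is
[[2, -1, 0, 0, 0, 0, 0], [-1, 2, -1, -1, 0, 0, 0], [0, -1, 2, 0, 0, 0, 0], [0, -1, 0, 2, -1, 0, 0], [0, 0, 0, -1, 2, -1, 0], [0, 0, 0, 0, -1, 2, -1], [0, 0, 0, 0, 0, -1, 2]].
All simple roots have the same length, so the diagram is simply laced. The associated Dynkin diagram is a chain of 5 nodes with a fork of two nodes at one end (D_7), so the type is D_7 (the algebra so(14)).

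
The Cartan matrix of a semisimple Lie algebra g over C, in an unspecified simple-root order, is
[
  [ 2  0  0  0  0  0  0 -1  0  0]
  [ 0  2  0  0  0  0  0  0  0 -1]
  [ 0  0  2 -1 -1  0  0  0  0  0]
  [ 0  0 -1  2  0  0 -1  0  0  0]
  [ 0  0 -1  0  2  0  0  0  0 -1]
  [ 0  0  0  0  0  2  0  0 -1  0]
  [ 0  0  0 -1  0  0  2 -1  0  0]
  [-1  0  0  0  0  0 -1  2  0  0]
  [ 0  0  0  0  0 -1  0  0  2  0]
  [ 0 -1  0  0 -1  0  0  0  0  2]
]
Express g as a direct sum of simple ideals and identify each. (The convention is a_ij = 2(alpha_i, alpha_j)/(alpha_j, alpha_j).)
The diagram associated to this matrix has two connected components: the simple roots {alpha_6, alpha_9} form a chain of 2 nodes with single edges (A_2), and {alpha_1, alpha_2, alpha_3, alpha_4, alpha_5, alpha_7, alpha_8, alpha_10} form a chain of 8 nodes with single edges (A_8). A semisimple Lie algebra decomposes uniquely as the direct sum of simple ideals, one per connected component of its Dynkin diagram, so g ≅ A_2 ⊕ A_8 (dimension 8 + 80 = 88).

type A_2 ⊕ type A_8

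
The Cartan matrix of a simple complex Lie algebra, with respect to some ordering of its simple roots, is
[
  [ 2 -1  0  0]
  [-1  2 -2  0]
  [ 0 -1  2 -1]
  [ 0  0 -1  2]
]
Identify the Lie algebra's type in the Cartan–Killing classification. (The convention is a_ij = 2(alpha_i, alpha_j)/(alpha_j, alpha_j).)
The matrix has rank 4 with 2's on the diagonal. Reading the off-diagonal entries as Dynkin edges (a single edge where a_ij = a_ji = -1; a double or triple edge where a_ij * a_ji = 2 or 3), the diagram is a chain of 4 nodes with a double edge between the middle two (F_4). One simple-root ordering that puts it in standard form is (alpha_1, alpha_2, alpha_3, alpha_4). So the algebra is type F_4.

type F_4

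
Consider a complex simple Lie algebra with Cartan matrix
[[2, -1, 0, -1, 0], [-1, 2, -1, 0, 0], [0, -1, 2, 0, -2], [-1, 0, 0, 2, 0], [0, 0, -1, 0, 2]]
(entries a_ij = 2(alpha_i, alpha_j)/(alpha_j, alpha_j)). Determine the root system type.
B_5 (so(11))

The matrix has rank 5 with 2's on the diagonal. Reading the off-diagonal entries as Dynkin edges (a single edge where a_ij = a_ji = -1; a double or triple edge where a_ij * a_ji = 2 or 3), the diagram is a chain of 5 nodes with a double edge at one end; the terminal node there is the unique short simple root (B_5). One simple-root ordering that puts it in standard form is (alpha_4, alpha_1, alpha_2, alpha_3, alpha_5). So the algebra is type B_5, i.e. so(11).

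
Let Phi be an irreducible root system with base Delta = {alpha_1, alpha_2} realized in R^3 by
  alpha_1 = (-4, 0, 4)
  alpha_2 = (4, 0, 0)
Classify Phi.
Compute the Cartan integers a_ij = 2(alpha_i, alpha_j)/(alpha_j, alpha_j); the resulting 2x2 Cartan matrix is
[[2, -2], [-1, 2]].
The roots have two lengths (squared-length ratio 2:1); the short ones are alpha_{2}. The associated Dynkin diagram is a chain of 2 nodes with a double edge at one end; the terminal node there is the unique short simple root (B_2), so the type is B_2 (the algebra so(5)).

B_2 (so(5))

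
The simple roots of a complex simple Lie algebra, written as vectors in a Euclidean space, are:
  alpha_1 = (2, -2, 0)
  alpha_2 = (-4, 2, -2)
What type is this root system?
Compute the Cartan integers a_ij = 2(alpha_i, alpha_j)/(alpha_j, alpha_j); the resulting 2x2 Cartan matrix is
[[2, -1], [-3, 2]].
The roots have two lengths (squared-length ratio 3:1); the short ones are alpha_{1}. The associated Dynkin diagram is two nodes joined by a triple edge (G_2), so the type is G_2.

type G_2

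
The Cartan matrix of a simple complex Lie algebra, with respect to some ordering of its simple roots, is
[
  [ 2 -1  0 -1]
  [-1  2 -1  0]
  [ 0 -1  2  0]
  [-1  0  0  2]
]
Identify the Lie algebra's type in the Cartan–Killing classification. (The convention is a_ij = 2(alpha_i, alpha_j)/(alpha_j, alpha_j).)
A_4 (sl(5))

The matrix has rank 4 with 2's on the diagonal. Reading the off-diagonal entries as Dynkin edges (a single edge where a_ij = a_ji = -1; a double or triple edge where a_ij * a_ji = 2 or 3), the diagram is a chain of 4 nodes with single edges (A_4). One simple-root ordering that puts it in standard form is (alpha_3, alpha_2, alpha_1, alpha_4). So the algebra is type A_4, i.e. sl(5).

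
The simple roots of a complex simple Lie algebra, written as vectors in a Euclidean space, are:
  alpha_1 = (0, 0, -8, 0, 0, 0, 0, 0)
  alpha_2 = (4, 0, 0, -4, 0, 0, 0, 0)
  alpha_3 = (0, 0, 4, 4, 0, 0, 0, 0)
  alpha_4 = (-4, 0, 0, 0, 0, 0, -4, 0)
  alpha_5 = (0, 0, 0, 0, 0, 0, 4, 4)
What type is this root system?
type C_5

Compute the Cartan integers a_ij = 2(alpha_i, alpha_j)/(alpha_j, alpha_j); the resulting 5x5 Cartan matrix is
[[2, 0, -2, 0, 0], [0, 2, -1, -1, 0], [-1, -1, 2, 0, 0], [0, -1, 0, 2, -1], [0, 0, 0, -1, 2]].
The roots have two lengths (squared-length ratio 2:1); the short ones are alpha_{2,3,4,5}. The associated Dynkin diagram is a chain of 5 nodes with a double edge at one end; the terminal node there is the unique long simple root (C_5), so the type is C_5 (the algebra sp(10)).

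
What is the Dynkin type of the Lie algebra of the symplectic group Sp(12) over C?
This is sp(12), which has dimension 12(12+1)/2 = 78 and rank 12/2 = 6. In the classification of classical Lie algebras, the symplectic algebra sp(2n) has type C_n; here n = 6, so the Dynkin diagram is a chain of 6 nodes with a double edge at one end; the terminal node there is the unique long simple root (C_6). Hence the type is C_6.

C_6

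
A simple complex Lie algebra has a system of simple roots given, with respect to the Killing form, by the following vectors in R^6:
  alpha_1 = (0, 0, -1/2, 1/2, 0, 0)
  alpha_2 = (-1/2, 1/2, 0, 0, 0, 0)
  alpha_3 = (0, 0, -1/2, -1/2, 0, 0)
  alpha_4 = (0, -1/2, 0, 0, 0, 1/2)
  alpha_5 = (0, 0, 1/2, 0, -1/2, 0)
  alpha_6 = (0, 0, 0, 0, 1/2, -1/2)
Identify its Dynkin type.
Compute the Cartan integers a_ij = 2(alpha_i, alpha_j)/(alpha_j, alpha_j); the resulting 6x6 Cartan matrix is
[[2, 0, 0, 0, -1, 0], [0, 2, 0, -1, 0, 0], [0, 0, 2, 0, -1, 0], [0, -1, 0, 2, 0, -1], [-1, 0, -1, 0, 2, -1], [0, 0, 0, -1, -1, 2]].
All simple roots have the same length, so the diagram is simply laced. The associated Dynkin diagram is a chain of 4 nodes with a fork of two nodes at one end (D_6), so the type is D_6 (the algebra so(12)).

type D_6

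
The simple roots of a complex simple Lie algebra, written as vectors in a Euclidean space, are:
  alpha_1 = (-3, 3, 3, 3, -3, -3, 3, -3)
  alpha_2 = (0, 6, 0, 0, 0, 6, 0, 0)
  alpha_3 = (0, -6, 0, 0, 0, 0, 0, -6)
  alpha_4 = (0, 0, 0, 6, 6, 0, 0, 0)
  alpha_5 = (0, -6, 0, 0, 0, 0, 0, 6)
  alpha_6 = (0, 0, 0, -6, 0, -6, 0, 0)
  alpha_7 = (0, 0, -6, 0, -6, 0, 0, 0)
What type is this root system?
Compute the Cartan integers a_ij = 2(alpha_i, alpha_j)/(alpha_j, alpha_j); the resulting 7x7 Cartan matrix is
[[2, 0, 0, 0, -1, 0, 0], [0, 2, -1, 0, -1, -1, 0], [0, -1, 2, 0, 0, 0, 0], [0, 0, 0, 2, 0, -1, -1], [-1, -1, 0, 0, 2, 0, 0], [0, -1, 0, -1, 0, 2, 0], [0, 0, 0, -1, 0, 0, 2]].
All simple roots have the same length, so the diagram is simply laced. The associated Dynkin diagram is a chain of 6 nodes with one extra node attached to the third node from one end (E_7), so the type is E_7.

E_7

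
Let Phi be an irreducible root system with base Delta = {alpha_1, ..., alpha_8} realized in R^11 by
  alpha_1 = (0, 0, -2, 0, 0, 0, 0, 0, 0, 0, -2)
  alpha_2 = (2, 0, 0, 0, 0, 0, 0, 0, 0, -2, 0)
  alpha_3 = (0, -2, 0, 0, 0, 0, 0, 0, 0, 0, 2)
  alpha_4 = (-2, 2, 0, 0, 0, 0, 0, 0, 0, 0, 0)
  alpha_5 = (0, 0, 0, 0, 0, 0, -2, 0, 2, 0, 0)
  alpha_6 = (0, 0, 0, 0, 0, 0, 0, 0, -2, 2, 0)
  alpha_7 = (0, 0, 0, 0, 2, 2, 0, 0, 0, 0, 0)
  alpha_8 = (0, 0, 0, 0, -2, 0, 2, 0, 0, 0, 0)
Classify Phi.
Compute the Cartan integers a_ij = 2(alpha_i, alpha_j)/(alpha_j, alpha_j); the resulting 8x8 Cartan matrix is
[[2, 0, -1, 0, 0, 0, 0, 0], [0, 2, 0, -1, 0, -1, 0, 0], [-1, 0, 2, -1, 0, 0, 0, 0], [0, -1, -1, 2, 0, 0, 0, 0], [0, 0, 0, 0, 2, -1, 0, -1], [0, -1, 0, 0, -1, 2, 0, 0], [0, 0, 0, 0, 0, 0, 2, -1], [0, 0, 0, 0, -1, 0, -1, 2]].
All simple roots have the same length, so the diagram is simply laced. The associated Dynkin diagram is a chain of 8 nodes with single edges (A_8), so the type is A_8 (the algebra sl(9)).

type A_8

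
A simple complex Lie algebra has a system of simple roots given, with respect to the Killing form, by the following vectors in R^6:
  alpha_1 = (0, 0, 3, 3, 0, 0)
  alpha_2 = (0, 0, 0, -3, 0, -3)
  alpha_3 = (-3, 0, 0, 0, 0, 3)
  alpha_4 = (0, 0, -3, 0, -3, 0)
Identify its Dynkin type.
Compute the Cartan integers a_ij = 2(alpha_i, alpha_j)/(alpha_j, alpha_j); the resulting 4x4 Cartan matrix is
[[2, -1, 0, -1], [-1, 2, -1, 0], [0, -1, 2, 0], [-1, 0, 0, 2]].
All simple roots have the same length, so the diagram is simply laced. The associated Dynkin diagram is a chain of 4 nodes with single edges (A_4), so the type is A_4 (the algebra sl(5)).

A_4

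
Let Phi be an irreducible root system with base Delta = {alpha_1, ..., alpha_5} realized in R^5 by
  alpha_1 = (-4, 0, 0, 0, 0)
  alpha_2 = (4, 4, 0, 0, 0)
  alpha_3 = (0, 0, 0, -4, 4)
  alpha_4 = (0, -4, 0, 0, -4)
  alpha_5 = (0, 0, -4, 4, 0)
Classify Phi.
Compute the Cartan integers a_ij = 2(alpha_i, alpha_j)/(alpha_j, alpha_j); the resulting 5x5 Cartan matrix is
[[2, -1, 0, 0, 0], [-2, 2, 0, -1, 0], [0, 0, 2, -1, -1], [0, -1, -1, 2, 0], [0, 0, -1, 0, 2]].
The roots have two lengths (squared-length ratio 2:1); the short ones are alpha_{1}. The associated Dynkin diagram is a chain of 5 nodes with a double edge at one end; the terminal node there is the unique short simple root (B_5), so the type is B_5 (the algebra so(11)).

type B_5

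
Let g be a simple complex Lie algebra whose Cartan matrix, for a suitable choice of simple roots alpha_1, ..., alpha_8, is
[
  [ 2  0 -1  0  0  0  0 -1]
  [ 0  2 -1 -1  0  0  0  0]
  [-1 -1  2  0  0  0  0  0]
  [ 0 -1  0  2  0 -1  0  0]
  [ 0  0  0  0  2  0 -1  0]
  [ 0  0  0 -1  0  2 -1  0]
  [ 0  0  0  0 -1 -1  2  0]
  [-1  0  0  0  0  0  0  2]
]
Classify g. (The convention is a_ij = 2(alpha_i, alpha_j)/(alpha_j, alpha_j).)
The matrix has rank 8 with 2's on the diagonal. Reading the off-diagonal entries as Dynkin edges (a single edge where a_ij = a_ji = -1; a double or triple edge where a_ij * a_ji = 2 or 3), the diagram is a chain of 8 nodes with single edges (A_8). One simple-root ordering that puts it in standard form is (alpha_8, alpha_1, alpha_3, alpha_2, alpha_4, alpha_6, alpha_7, alpha_5). So the algebra is type A_8, i.e. sl(9).

A_8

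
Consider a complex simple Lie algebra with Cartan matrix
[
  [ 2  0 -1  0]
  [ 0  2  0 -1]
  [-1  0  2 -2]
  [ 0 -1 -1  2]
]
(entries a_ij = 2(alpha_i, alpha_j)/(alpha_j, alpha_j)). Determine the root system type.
The matrix has rank 4 with 2's on the diagonal. Reading the off-diagonal entries as Dynkin edges (a single edge where a_ij = a_ji = -1; a double or triple edge where a_ij * a_ji = 2 or 3), the diagram is a chain of 4 nodes with a double edge between the middle two (F_4). One simple-root ordering that puts it in standard form is (alpha_1, alpha_3, alpha_4, alpha_2). So the algebra is type F_4.

type F_4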